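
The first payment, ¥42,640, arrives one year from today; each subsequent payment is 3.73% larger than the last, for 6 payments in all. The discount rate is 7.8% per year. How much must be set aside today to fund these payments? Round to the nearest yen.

¥216,024

Periodic rate r = 0.078 per year.
Growing ordinary annuity: PV = PMT₁ × [1 − ((1+g)/(1+r))^n] / (r − g) = 42,640 × [1 − ((1+0.0373)/(1+r))^6] / (r − 0.0373) = ¥216,024.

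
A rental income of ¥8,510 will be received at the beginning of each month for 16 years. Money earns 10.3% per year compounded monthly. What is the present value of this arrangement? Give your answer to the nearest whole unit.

¥806,180

This is an annuity due: 192 payments of ¥8,510 at the beginning of each month.
Periodic rate r = 0.103/12 per month; n is counted in months.
PV = PMT × [(1 − (1+r)^−n)/r] × (1+r) = 8,510 × [1 − (1+r)^−192] / r × (1+r) = ¥806,180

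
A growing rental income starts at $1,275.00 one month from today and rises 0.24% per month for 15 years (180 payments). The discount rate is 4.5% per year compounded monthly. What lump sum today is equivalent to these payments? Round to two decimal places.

Periodic rate r = 0.045/12 per month; n is counted in months.
Growing ordinary annuity: PV = PMT₁ × [1 − ((1+g)/(1+r))^n] / (r − g) = 1,275 × [1 − ((1+0.0024)/(1+r))^180] / (r − 0.0024) = $203,191.62.

$203,191.62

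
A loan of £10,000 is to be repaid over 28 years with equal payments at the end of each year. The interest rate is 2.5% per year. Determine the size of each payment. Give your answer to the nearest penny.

£500.88

Level ordinary annuity; solve PV = PMT × [(1 − (1+r)^−n)/r] for PMT.
Periodic rate r = 0.025 per year.
With n = 28: PMT = 10,000 / ([(1 − (1+r)^−n)/r]) = £500.88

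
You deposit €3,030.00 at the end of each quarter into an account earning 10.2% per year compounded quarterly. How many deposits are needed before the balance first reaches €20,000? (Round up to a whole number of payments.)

7 payments

Periodic rate r = 0.102/4 per quarter; n is counted in quarters.
Ordinary annuity FV: 20,000 = 3,030 × [((1+r)^n − 1)/r].
(1+r)^n = 1 + 20,000 × r / 3,030, so n = ln(1 + 20,000·r/3,030) / ln(1+r) = 6.18.
Round up to a whole number of payments: n = 7.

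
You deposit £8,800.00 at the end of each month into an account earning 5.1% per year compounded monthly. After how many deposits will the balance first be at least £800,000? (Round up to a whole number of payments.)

78 payments

Periodic rate r = 0.051/12 per month; n is counted in months.
Ordinary annuity FV: 800,000 = 8,800 × [((1+r)^n − 1)/r].
(1+r)^n = 1 + 800,000 × r / 8,800, so n = ln(1 + 800,000·r/8,800) / ln(1+r) = 77.03.
Round up to a whole number of payments: n = 78.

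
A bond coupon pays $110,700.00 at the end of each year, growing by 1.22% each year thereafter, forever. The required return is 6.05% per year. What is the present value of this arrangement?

Periodic rate r = 0.0605 per year.
Growing perpetuity (Gordon): PV = PMT₁ / (r − g) = 110,700 / (r − 0.0122) = $2,291,925.47.

$2,291,925.47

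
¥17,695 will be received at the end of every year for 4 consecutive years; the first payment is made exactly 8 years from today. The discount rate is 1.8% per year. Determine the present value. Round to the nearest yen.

Ordinary annuity of 4 payments, first payment at period 8.
Periodic rate r = 0.018 per year.
The ordinary-annuity PV formula values the stream one period before the first payment (period 7); discount that back 7 periods:
PV₀ = 17,695 × [1 − (1+r)^−4] / r × (1+r)^−7 = ¥59,758

¥59,758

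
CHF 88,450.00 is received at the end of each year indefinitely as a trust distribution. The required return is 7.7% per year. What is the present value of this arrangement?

Periodic rate r = 0.077 per year.
Level perpetuity: PV = PMT / r = 88,450 / (0.077) = CHF 1,148,701.30.

CHF 1,148,701.30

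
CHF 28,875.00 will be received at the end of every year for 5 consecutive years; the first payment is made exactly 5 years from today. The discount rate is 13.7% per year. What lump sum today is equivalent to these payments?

CHF 59,745.14

Ordinary annuity of 5 payments, first payment at period 5.
Periodic rate r = 0.137 per year.
The ordinary-annuity PV formula values the stream one period before the first payment (period 4); discount that back 4 periods:
PV₀ = 28,875 × [1 − (1+r)^−5] / r × (1+r)^−4 = CHF 59,745.14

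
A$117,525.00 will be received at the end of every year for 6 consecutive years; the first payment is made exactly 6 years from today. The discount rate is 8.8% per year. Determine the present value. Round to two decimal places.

A$347,881.49

Ordinary annuity of 6 payments, first payment at period 6.
Periodic rate r = 0.088 per year.
The ordinary-annuity PV formula values the stream one period before the first payment (period 5); discount that back 5 periods:
PV₀ = 117,525 × [1 − (1+r)^−6] / r × (1+r)^−5 = A$347,881.49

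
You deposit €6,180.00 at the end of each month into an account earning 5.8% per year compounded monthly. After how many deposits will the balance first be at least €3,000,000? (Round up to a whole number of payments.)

251 payments

Periodic rate r = 0.058/12 per month; n is counted in months.
Ordinary annuity FV: 3,000,000 = 6,180 × [((1+r)^n − 1)/r].
(1+r)^n = 1 + 3,000,000 × r / 6,180, so n = ln(1 + 3,000,000·r/6,180) / ln(1+r) = 250.50.
Round up to a whole number of payments: n = 251.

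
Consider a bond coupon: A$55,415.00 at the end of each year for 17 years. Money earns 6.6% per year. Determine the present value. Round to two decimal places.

A$556,344.47

This is an ordinary annuity: 17 payments of A$55,415.00 at the end of each year.
Periodic rate r = 0.066 per year.
PV = PMT × [(1 − (1+r)^−n)/r] = 55,415 × [1 − (1+r)^−17] / r = A$556,344.47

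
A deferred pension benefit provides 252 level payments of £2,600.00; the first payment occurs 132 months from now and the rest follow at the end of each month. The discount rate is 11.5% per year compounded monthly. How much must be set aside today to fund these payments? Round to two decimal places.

£70,742.79

Ordinary annuity of 252 payments, first payment at period 132.
Periodic rate r = 0.115/12 per month; n is counted in months.
The ordinary-annuity PV formula values the stream one period before the first payment (period 131); discount that back 131 periods:
PV₀ = 2,600 × [1 − (1+r)^−252] / r × (1+r)^−131 = £70,742.79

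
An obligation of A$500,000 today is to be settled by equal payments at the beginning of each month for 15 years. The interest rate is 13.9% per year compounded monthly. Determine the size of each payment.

Level annuity due; solve PV = PMT × [(1 − (1+r)^−n)/r] × (1+r) for PMT.
Periodic rate r = 0.139/12 per month; n is counted in months.
With n = 180: PMT = 500,000 / ([(1 − (1+r)^−n)/r] × (1+r)) = A$6,549.29

A$6,549.29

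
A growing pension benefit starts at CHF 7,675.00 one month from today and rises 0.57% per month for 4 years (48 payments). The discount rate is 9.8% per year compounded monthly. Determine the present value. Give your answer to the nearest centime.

CHF 345,172.41

Periodic rate r = 0.098/12 per month; n is counted in months.
Growing ordinary annuity: PV = PMT₁ × [1 − ((1+g)/(1+r))^n] / (r − g) = 7,675 × [1 − ((1+0.0057)/(1+r))^48] / (r − 0.0057) = CHF 345,172.41.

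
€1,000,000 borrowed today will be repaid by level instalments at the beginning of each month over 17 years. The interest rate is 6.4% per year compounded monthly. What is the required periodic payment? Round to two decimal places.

Level annuity due; solve PV = PMT × [(1 − (1+r)^−n)/r] × (1+r) for PMT.
Periodic rate r = 0.064/12 per month; n is counted in months.
With n = 204: PMT = 1,000,000 / ([(1 − (1+r)^−n)/r] × (1+r)) = €8,012.02

€8,012.02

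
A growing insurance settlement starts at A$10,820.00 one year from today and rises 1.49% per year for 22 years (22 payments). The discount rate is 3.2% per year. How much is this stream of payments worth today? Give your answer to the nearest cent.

A$194,632.28

Periodic rate r = 0.032 per year.
Growing ordinary annuity: PV = PMT₁ × [1 − ((1+g)/(1+r))^n] / (r − g) = 10,820 × [1 − ((1+0.0149)/(1+r))^22] / (r − 0.0149) = A$194,632.28.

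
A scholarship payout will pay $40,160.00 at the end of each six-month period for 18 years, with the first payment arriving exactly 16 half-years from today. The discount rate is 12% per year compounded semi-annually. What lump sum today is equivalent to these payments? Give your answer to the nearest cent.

$245,009.22

Ordinary annuity of 36 payments, first payment at period 16.
Periodic rate r = 0.12/2 per half-year; n is counted in half-years.
The ordinary-annuity PV formula values the stream one period before the first payment (period 15); discount that back 15 periods:
PV₀ = 40,160 × [1 − (1+r)^−36] / r × (1+r)^−15 = $245,009.22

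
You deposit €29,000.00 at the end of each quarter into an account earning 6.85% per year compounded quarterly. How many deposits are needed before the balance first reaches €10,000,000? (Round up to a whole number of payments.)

Periodic rate r = 0.0685/4 per quarter; n is counted in quarters.
Ordinary annuity FV: 10,000,000 = 29,000 × [((1+r)^n − 1)/r].
(1+r)^n = 1 + 10,000,000 × r / 29,000, so n = ln(1 + 10,000,000·r/29,000) / ln(1+r) = 113.80.
Round up to a whole number of payments: n = 114.

114 payments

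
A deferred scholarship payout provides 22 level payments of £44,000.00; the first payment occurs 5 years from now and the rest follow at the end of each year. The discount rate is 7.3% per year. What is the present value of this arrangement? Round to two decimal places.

Ordinary annuity of 22 payments, first payment at period 5.
Periodic rate r = 0.073 per year.
The ordinary-annuity PV formula values the stream one period before the first payment (period 4); discount that back 4 periods:
PV₀ = 44,000 × [1 − (1+r)^−22] / r × (1+r)^−4 = £358,204.09

£358,204.09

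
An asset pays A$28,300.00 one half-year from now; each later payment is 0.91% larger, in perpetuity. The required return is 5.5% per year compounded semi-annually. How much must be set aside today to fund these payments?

A$1,538,043.48

Periodic rate r = 0.055/2 per half-year.
Growing perpetuity (Gordon): PV = PMT₁ / (r − g) = 28,300 / (r − 0.0091) = A$1,538,043.48.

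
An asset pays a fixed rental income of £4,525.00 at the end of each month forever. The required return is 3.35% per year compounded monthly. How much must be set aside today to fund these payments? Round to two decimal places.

£1,620,895.52

Periodic rate r = 0.0335/12 per month.
Level perpetuity: PV = PMT / r = 4,525 / (0.0335/12) = £1,620,895.52.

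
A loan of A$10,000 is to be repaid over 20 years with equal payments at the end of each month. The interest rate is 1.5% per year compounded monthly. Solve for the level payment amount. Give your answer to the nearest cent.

A$48.25

Level ordinary annuity; solve PV = PMT × [(1 − (1+r)^−n)/r] for PMT.
Periodic rate r = 0.015/12 per month; n is counted in months.
With n = 240: PMT = 10,000 / ([(1 − (1+r)^−n)/r]) = A$48.25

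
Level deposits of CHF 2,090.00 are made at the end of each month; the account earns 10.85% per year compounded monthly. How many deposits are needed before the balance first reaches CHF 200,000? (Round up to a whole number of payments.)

Periodic rate r = 0.1085/12 per month; n is counted in months.
Ordinary annuity FV: 200,000 = 2,090 × [((1+r)^n − 1)/r].
(1+r)^n = 1 + 200,000 × r / 2,090, so n = ln(1 + 200,000·r/2,090) / ln(1+r) = 69.26.
Round up to a whole number of payments: n = 70.

70 payments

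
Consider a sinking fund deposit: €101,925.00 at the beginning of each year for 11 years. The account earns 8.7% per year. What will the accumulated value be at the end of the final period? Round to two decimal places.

This is an annuity due: 11 deposits of €101,925.00 at the beginning of each year.
Periodic rate r = 0.087 per year.
FV = PMT × [((1+r)^n − 1)/r] × (1+r) = 101,925 × [(1+r)^11 − 1] / r × (1+r) = €1,914,506.27

€1,914,506.27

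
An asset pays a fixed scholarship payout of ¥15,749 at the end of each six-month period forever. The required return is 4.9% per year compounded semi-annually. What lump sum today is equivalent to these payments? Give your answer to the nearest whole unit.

Periodic rate r = 0.049/2 per half-year.
Level perpetuity: PV = PMT / r = 15,749 / (0.049/2) = ¥642,816.

¥642,816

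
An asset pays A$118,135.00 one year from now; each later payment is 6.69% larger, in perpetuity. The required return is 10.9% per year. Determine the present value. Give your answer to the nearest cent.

A$2,806,057.01

Periodic rate r = 0.109 per year.
Growing perpetuity (Gordon): PV = PMT₁ / (r − g) = 118,135 / (r − 0.0669) = A$2,806,057.01.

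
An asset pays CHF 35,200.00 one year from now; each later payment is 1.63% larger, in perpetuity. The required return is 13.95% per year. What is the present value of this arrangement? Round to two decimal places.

Periodic rate r = 0.1395 per year.
Growing perpetuity (Gordon): PV = PMT₁ / (r − g) = 35,200 / (r − 0.0163) = CHF 285,714.29.

CHF 285,714.29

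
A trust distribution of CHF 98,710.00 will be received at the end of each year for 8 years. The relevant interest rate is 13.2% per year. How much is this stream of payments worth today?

This is an ordinary annuity: 8 payments of CHF 98,710.00 at the end of each year.
Periodic rate r = 0.132 per year.
PV = PMT × [(1 − (1+r)^−n)/r] = 98,710 × [1 − (1+r)^−8] / r = CHF 470,460.93

CHF 470,460.93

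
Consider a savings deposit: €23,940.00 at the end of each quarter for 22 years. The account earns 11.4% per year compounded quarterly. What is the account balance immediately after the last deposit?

€9,119,954.09

This is an ordinary annuity: 88 deposits of €23,940.00 at the end of each quarter.
Periodic rate r = 0.114/4 per quarter; n is counted in quarters.
FV = PMT × [((1+r)^n − 1)/r] = 23,940 × [(1+r)^88 − 1] / r = €9,119,954.09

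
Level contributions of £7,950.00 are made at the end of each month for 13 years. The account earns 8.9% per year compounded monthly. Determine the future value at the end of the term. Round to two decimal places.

This is an ordinary annuity: 156 deposits of £7,950.00 at the end of each month.
Periodic rate r = 0.089/12 per month; n is counted in months.
FV = PMT × [((1+r)^n − 1)/r] = 7,950 × [(1+r)^156 − 1] / r = £2,322,645.18

£2,322,645.18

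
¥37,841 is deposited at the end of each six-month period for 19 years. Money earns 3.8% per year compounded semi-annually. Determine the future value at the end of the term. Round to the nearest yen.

This is an ordinary annuity: 38 deposits of ¥37,841 at the end of each six-month period.
Periodic rate r = 0.038/2 per half-year; n is counted in half-years.
FV = PMT × [((1+r)^n − 1)/r] = 37,841 × [(1+r)^38 − 1] / r = ¥2,080,558

¥2,080,558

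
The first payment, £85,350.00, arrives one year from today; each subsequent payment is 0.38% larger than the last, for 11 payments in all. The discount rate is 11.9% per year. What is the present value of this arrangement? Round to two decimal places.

£516,631.93

Periodic rate r = 0.119 per year.
Growing ordinary annuity: PV = PMT₁ × [1 − ((1+g)/(1+r))^n] / (r − g) = 85,350 × [1 − ((1+0.0038)/(1+r))^11] / (r − 0.0038) = £516,631.93.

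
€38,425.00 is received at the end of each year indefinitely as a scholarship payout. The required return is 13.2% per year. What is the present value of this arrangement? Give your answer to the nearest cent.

€291,098.48

Periodic rate r = 0.132 per year.
Level perpetuity: PV = PMT / r = 38,425 / (0.132) = €291,098.48.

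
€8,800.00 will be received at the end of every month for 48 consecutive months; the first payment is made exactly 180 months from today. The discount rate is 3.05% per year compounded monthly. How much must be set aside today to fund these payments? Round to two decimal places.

€252,143.41

Ordinary annuity of 48 payments, first payment at period 180.
Periodic rate r = 0.0305/12 per month; n is counted in months.
The ordinary-annuity PV formula values the stream one period before the first payment (period 179); discount that back 179 periods:
PV₀ = 8,800 × [1 − (1+r)^−48] / r × (1+r)^−179 = €252,143.41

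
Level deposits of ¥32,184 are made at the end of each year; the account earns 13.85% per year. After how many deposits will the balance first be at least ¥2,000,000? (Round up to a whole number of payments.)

Periodic rate r = 0.1385 per year.
Ordinary annuity FV: 2,000,000 = 32,184 × [((1+r)^n − 1)/r].
(1+r)^n = 1 + 2,000,000 × r / 32,184, so n = ln(1 + 2,000,000·r/32,184) / ln(1+r) = 17.44.
Round up to a whole number of payments: n = 18.

18 payments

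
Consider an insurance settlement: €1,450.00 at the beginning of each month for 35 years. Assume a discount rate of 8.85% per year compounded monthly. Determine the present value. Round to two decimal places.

This is an annuity due: 420 payments of €1,450.00 at the beginning of each month.
Periodic rate r = 0.0885/12 per month; n is counted in months.
PV = PMT × [(1 − (1+r)^−n)/r] × (1+r) = 1,450 × [1 − (1+r)^−420] / r × (1+r) = €189,013.13

€189,013.13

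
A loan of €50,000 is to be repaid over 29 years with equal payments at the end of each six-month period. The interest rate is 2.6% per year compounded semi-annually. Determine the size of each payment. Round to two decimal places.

€1,232.86

Level ordinary annuity; solve PV = PMT × [(1 − (1+r)^−n)/r] for PMT.
Periodic rate r = 0.026/2 per half-year; n is counted in half-years.
With n = 58: PMT = 50,000 / ([(1 − (1+r)^−n)/r]) = €1,232.86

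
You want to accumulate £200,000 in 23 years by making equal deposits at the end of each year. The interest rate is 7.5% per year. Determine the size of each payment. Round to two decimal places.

£3,507.06

Level ordinary annuity; solve FV = PMT × [((1+r)^n − 1)/r] for PMT.
Periodic rate r = 0.075 per year.
With n = 23: PMT = 200,000 / ([((1+r)^n − 1)/r]) = £3,507.06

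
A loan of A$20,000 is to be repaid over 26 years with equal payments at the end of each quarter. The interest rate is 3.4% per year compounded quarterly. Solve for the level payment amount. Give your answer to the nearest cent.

A$290.44

Level ordinary annuity; solve PV = PMT × [(1 − (1+r)^−n)/r] for PMT.
Periodic rate r = 0.034/4 per quarter; n is counted in quarters.
With n = 104: PMT = 20,000 / ([(1 − (1+r)^−n)/r]) = A$290.44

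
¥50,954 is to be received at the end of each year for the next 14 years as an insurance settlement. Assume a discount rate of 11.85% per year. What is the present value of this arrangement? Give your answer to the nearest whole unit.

This is an ordinary annuity: 14 payments of ¥50,954 at the end of each year.
Periodic rate r = 0.1185 per year.
PV = PMT × [(1 − (1+r)^−n)/r] = 50,954 × [1 − (1+r)^−14] / r = ¥340,340

¥340,340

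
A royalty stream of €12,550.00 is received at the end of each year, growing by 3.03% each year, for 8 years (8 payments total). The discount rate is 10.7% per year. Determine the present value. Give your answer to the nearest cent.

€71,499.62

Periodic rate r = 0.107 per year.
Growing ordinary annuity: PV = PMT₁ × [1 − ((1+g)/(1+r))^n] / (r − g) = 12,550 × [1 − ((1+0.0303)/(1+r))^8] / (r − 0.0303) = €71,499.62.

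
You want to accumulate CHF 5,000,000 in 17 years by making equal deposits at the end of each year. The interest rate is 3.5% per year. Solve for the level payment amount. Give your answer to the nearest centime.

Level ordinary annuity; solve FV = PMT × [((1+r)^n − 1)/r] for PMT.
Periodic rate r = 0.035 per year.
With n = 17: PMT = 5,000,000 / ([((1+r)^n − 1)/r]) = CHF 220,215.66

CHF 220,215.66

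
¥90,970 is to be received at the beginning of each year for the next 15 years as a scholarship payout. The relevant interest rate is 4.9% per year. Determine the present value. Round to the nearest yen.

¥997,234

This is an annuity due: 15 payments of ¥90,970 at the beginning of each year.
Periodic rate r = 0.049 per year.
PV = PMT × [(1 − (1+r)^−n)/r] × (1+r) = 90,970 × [1 − (1+r)^−15] / r × (1+r) = ¥997,234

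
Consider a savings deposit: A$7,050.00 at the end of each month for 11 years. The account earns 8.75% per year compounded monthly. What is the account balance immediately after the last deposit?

This is an ordinary annuity: 132 deposits of A$7,050.00 at the end of each month.
Periodic rate r = 0.0875/12 per month; n is counted in months.
FV = PMT × [((1+r)^n − 1)/r] = 7,050 × [(1+r)^132 − 1] / r = A$1,555,776.18

A$1,555,776.18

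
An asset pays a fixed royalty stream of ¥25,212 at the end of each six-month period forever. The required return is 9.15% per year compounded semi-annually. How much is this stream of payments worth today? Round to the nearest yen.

Periodic rate r = 0.0915/2 per half-year.
Level perpetuity: PV = PMT / r = 25,212 / (0.0915/2) = ¥551,082.

¥551,082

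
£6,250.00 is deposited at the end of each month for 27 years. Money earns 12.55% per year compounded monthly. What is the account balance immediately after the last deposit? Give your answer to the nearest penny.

This is an ordinary annuity: 324 deposits of £6,250.00 at the end of each month.
Periodic rate r = 0.1255/12 per month; n is counted in months.
FV = PMT × [((1+r)^n − 1)/r] = 6,250 × [(1+r)^324 − 1] / r = £16,795,704.86

£16,795,704.86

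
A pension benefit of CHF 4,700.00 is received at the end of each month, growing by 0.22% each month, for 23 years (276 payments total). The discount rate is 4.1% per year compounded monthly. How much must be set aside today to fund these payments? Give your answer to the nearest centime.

CHF 1,099,264.99

Periodic rate r = 0.041/12 per month; n is counted in months.
Growing ordinary annuity: PV = PMT₁ × [1 − ((1+g)/(1+r))^n] / (r − g) = 4,700 × [1 − ((1+0.0022)/(1+r))^276] / (r − 0.0022) = CHF 1,099,264.99.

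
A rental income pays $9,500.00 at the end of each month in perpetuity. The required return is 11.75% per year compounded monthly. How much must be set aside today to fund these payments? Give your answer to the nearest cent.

Periodic rate r = 0.1175/12 per month.
Level perpetuity: PV = PMT / r = 9,500 / (0.1175/12) = $970,212.77.

$970,212.77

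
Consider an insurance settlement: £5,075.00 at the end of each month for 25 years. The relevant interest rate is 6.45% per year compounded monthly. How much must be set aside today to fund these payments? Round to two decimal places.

£755,111.50

This is an ordinary annuity: 300 payments of £5,075.00 at the end of each month.
Periodic rate r = 0.0645/12 per month; n is counted in months.
PV = PMT × [(1 − (1+r)^−n)/r] = 5,075 × [1 − (1+r)^−300] / r = £755,111.50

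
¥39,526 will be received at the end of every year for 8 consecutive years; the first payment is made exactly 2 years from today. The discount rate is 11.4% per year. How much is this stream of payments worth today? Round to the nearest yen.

¥180,015

Ordinary annuity of 8 payments, first payment at period 2.
Periodic rate r = 0.114 per year.
The ordinary-annuity PV formula values the stream one period before the first payment (period 1); discount that back 1 periods:
PV₀ = 39,526 × [1 − (1+r)^−8] / r × (1+r)^−1 = ¥180,015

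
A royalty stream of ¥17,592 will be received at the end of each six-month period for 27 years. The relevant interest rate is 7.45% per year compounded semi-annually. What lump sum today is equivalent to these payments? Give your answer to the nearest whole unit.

¥406,732

This is an ordinary annuity: 54 payments of ¥17,592 at the end of each six-month period.
Periodic rate r = 0.0745/2 per half-year; n is counted in half-years.
PV = PMT × [(1 − (1+r)^−n)/r] = 17,592 × [1 − (1+r)^−54] / r = ¥406,732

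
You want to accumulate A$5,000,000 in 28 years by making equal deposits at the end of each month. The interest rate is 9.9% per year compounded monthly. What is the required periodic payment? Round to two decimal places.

Level ordinary annuity; solve FV = PMT × [((1+r)^n − 1)/r] for PMT.
Periodic rate r = 0.099/12 per month; n is counted in months.
With n = 336: PMT = 5,000,000 / ([((1+r)^n − 1)/r]) = A$2,785.32

A$2,785.32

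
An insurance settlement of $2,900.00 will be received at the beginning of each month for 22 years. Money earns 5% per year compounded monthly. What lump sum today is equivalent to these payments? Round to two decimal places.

This is an annuity due: 264 payments of $2,900.00 at the beginning of each month.
Periodic rate r = 0.05/12 per month; n is counted in months.
PV = PMT × [(1 − (1+r)^−n)/r] × (1+r) = 2,900 × [1 − (1+r)^−264] / r × (1+r) = $465,724.13

$465,724.13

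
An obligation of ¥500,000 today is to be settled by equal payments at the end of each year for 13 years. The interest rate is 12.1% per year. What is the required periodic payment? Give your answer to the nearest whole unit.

¥78,219

Level ordinary annuity; solve PV = PMT × [(1 − (1+r)^−n)/r] for PMT.
Periodic rate r = 0.121 per year.
With n = 13: PMT = 500,000 / ([(1 − (1+r)^−n)/r]) = ¥78,219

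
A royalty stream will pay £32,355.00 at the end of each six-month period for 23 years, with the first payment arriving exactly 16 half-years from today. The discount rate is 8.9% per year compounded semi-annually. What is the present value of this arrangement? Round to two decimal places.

£327,333.09

Ordinary annuity of 46 payments, first payment at period 16.
Periodic rate r = 0.089/2 per half-year; n is counted in half-years.
The ordinary-annuity PV formula values the stream one period before the first payment (period 15); discount that back 15 periods:
PV₀ = 32,355 × [1 − (1+r)^−46] / r × (1+r)^−15 = £327,333.09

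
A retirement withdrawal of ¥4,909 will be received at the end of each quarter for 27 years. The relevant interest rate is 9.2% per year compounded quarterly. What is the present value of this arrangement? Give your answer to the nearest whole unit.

¥195,124

This is an ordinary annuity: 108 payments of ¥4,909 at the end of each quarter.
Periodic rate r = 0.092/4 per quarter; n is counted in quarters.
PV = PMT × [(1 − (1+r)^−n)/r] = 4,909 × [1 − (1+r)^−108] / r = ¥195,124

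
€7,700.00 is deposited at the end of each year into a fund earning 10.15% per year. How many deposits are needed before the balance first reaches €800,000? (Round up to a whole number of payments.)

Periodic rate r = 0.1015 per year.
Ordinary annuity FV: 800,000 = 7,700 × [((1+r)^n − 1)/r].
(1+r)^n = 1 + 800,000 × r / 7,700, so n = ln(1 + 800,000·r/7,700) / ln(1+r) = 25.30.
Round up to a whole number of payments: n = 26.

26 payments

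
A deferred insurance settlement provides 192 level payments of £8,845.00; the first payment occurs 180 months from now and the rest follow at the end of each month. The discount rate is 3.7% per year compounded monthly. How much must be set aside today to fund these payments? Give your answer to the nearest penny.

Ordinary annuity of 192 payments, first payment at period 180.
Periodic rate r = 0.037/12 per month; n is counted in months.
The ordinary-annuity PV formula values the stream one period before the first payment (period 179); discount that back 179 periods:
PV₀ = 8,845 × [1 − (1+r)^−192] / r × (1+r)^−179 = £737,828.55

£737,828.55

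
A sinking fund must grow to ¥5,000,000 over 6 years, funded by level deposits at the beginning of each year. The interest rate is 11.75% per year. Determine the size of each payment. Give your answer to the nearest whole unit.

¥554,837

Level annuity due; solve FV = PMT × [((1+r)^n − 1)/r] × (1+r) for PMT.
Periodic rate r = 0.1175 per year.
With n = 6: PMT = 5,000,000 / ([((1+r)^n − 1)/r] × (1+r)) = ¥554,837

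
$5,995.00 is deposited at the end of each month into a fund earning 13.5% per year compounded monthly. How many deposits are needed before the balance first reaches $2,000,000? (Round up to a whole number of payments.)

Periodic rate r = 0.135/12 per month; n is counted in months.
Ordinary annuity FV: 2,000,000 = 5,995 × [((1+r)^n − 1)/r].
(1+r)^n = 1 + 2,000,000 × r / 5,995, so n = ln(1 + 2,000,000·r/5,995) / ln(1+r) = 139.34.
Round up to a whole number of payments: n = 140.

140 payments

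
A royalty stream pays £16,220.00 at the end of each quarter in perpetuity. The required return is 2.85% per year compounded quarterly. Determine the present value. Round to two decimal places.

£2,276,491.23

Periodic rate r = 0.0285/4 per quarter.
Level perpetuity: PV = PMT / r = 16,220 / (0.0285/4) = £2,276,491.23.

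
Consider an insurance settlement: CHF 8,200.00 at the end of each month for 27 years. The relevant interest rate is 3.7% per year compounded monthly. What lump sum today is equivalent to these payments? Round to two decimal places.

This is an ordinary annuity: 324 payments of CHF 8,200.00 at the end of each month.
Periodic rate r = 0.037/12 per month; n is counted in months.
PV = PMT × [(1 − (1+r)^−n)/r] = 8,200 × [1 − (1+r)^−324] / r = CHF 1,678,613.78

CHF 1,678,613.78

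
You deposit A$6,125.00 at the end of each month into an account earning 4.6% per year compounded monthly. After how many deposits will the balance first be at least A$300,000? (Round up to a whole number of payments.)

45 payments

Periodic rate r = 0.046/12 per month; n is counted in months.
Ordinary annuity FV: 300,000 = 6,125 × [((1+r)^n − 1)/r].
(1+r)^n = 1 + 300,000 × r / 6,125, so n = ln(1 + 300,000·r/6,125) / ln(1+r) = 44.97.
Round up to a whole number of payments: n = 45.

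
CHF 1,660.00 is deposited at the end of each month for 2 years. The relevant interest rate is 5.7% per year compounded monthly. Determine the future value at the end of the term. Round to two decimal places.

CHF 42,093.99

This is an ordinary annuity: 24 deposits of CHF 1,660.00 at the end of each month.
Periodic rate r = 0.057/12 per month; n is counted in months.
FV = PMT × [((1+r)^n − 1)/r] = 1,660 × [(1+r)^24 − 1] / r = CHF 42,093.99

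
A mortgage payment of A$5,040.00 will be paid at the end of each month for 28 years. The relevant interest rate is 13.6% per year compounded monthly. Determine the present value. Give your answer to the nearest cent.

This is an ordinary annuity: 336 payments of A$5,040.00 at the end of each month.
Periodic rate r = 0.136/12 per month; n is counted in months.
PV = PMT × [(1 − (1+r)^−n)/r] = 5,040 × [1 − (1+r)^−336] / r = A$434,623.09

A$434,623.09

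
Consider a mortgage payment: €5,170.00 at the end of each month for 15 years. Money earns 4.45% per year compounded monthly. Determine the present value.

€678,085.80

This is an ordinary annuity: 180 payments of €5,170.00 at the end of each month.
Periodic rate r = 0.0445/12 per month; n is counted in months.
PV = PMT × [(1 − (1+r)^−n)/r] = 5,170 × [1 − (1+r)^−180] / r = €678,085.80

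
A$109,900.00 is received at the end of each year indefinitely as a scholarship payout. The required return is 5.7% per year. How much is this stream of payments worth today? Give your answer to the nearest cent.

A$1,928,070.18

Periodic rate r = 0.057 per year.
Level perpetuity: PV = PMT / r = 109,900 / (0.057) = A$1,928,070.18.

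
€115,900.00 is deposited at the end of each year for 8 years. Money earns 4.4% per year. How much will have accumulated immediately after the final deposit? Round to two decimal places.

€1,083,270.18

This is an ordinary annuity: 8 deposits of €115,900.00 at the end of each year.
Periodic rate r = 0.044 per year.
FV = PMT × [((1+r)^n − 1)/r] = 115,900 × [(1+r)^8 − 1] / r = €1,083,270.18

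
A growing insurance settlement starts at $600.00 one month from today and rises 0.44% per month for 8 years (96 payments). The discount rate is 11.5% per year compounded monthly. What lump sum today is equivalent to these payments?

Periodic rate r = 0.115/12 per month; n is counted in months.
Growing ordinary annuity: PV = PMT₁ × [1 − ((1+g)/(1+r))^n] / (r − g) = 600 × [1 − ((1+0.0044)/(1+r))^96] / (r − 0.0044) = $45,134.09.

$45,134.09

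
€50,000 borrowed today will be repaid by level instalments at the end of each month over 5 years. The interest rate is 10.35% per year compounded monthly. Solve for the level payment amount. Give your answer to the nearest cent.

€1,070.98

Level ordinary annuity; solve PV = PMT × [(1 − (1+r)^−n)/r] for PMT.
Periodic rate r = 0.1035/12 per month; n is counted in months.
With n = 60: PMT = 50,000 / ([(1 − (1+r)^−n)/r]) = €1,070.98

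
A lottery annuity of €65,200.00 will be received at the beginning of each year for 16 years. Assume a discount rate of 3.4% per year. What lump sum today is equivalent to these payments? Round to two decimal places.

This is an annuity due: 16 payments of €65,200.00 at the beginning of each year.
Periodic rate r = 0.034 per year.
PV = PMT × [(1 − (1+r)^−n)/r] × (1+r) = 65,200 × [1 − (1+r)^−16] / r × (1+r) = €821,503.82

€821,503.82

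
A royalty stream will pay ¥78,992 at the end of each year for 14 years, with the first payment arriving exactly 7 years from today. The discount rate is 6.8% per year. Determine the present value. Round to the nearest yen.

¥471,155

Ordinary annuity of 14 payments, first payment at period 7.
Periodic rate r = 0.068 per year.
The ordinary-annuity PV formula values the stream one period before the first payment (period 6); discount that back 6 periods:
PV₀ = 78,992 × [1 − (1+r)^−14] / r × (1+r)^−6 = ¥471,155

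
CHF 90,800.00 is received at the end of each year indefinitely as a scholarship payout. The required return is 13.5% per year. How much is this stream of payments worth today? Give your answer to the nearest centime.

Periodic rate r = 0.135 per year.
Level perpetuity: PV = PMT / r = 90,800 / (0.135) = CHF 672,592.59.

CHF 672,592.59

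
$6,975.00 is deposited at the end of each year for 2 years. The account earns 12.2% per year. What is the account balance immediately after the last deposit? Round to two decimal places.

This is an ordinary annuity: 2 deposits of $6,975.00 at the end of each year.
Periodic rate r = 0.122 per year.
FV = PMT × [((1+r)^n − 1)/r] = 6,975 × [(1+r)^2 − 1] / r = $14,800.95

$14,800.95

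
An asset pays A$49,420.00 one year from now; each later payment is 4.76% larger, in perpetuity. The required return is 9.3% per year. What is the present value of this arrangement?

A$1,088,546.26

Periodic rate r = 0.093 per year.
Growing perpetuity (Gordon): PV = PMT₁ / (r − g) = 49,420 / (r − 0.0476) = A$1,088,546.26.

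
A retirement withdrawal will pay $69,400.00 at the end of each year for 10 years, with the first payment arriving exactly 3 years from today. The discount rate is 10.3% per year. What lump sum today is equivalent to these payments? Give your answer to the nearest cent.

$346,037.39

Ordinary annuity of 10 payments, first payment at period 3.
Periodic rate r = 0.103 per year.
The ordinary-annuity PV formula values the stream one period before the first payment (period 2); discount that back 2 periods:
PV₀ = 69,400 × [1 − (1+r)^−10] / r × (1+r)^−2 = $346,037.39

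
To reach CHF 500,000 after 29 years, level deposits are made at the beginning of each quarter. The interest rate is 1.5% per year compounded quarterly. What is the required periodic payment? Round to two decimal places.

Level annuity due; solve FV = PMT × [((1+r)^n − 1)/r] × (1+r) for PMT.
Periodic rate r = 0.015/4 per quarter; n is counted in quarters.
With n = 116: PMT = 500,000 / ([((1+r)^n − 1)/r] × (1+r)) = CHF 3,435.67

CHF 3,435.67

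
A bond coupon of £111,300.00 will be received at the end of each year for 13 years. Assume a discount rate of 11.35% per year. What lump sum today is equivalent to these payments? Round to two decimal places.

This is an ordinary annuity: 13 payments of £111,300.00 at the end of each year.
Periodic rate r = 0.1135 per year.
PV = PMT × [(1 − (1+r)^−n)/r] = 111,300 × [1 − (1+r)^−13] / r = £738,220.20

£738,220.20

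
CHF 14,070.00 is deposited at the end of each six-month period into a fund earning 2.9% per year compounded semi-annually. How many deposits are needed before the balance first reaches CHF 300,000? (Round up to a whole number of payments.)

19 payments

Periodic rate r = 0.029/2 per half-year; n is counted in half-years.
Ordinary annuity FV: 300,000 = 14,070 × [((1+r)^n − 1)/r].
(1+r)^n = 1 + 300,000 × r / 14,070, so n = ln(1 + 300,000·r/14,070) / ln(1+r) = 18.71.
Round up to a whole number of payments: n = 19.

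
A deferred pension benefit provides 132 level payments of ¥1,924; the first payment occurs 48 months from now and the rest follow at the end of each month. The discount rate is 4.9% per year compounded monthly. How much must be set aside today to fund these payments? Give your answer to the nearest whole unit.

Ordinary annuity of 132 payments, first payment at period 48.
Periodic rate r = 0.049/12 per month; n is counted in months.
The ordinary-annuity PV formula values the stream one period before the first payment (period 47); discount that back 47 periods:
PV₀ = 1,924 × [1 − (1+r)^−132] / r × (1+r)^−47 = ¥161,858

¥161,858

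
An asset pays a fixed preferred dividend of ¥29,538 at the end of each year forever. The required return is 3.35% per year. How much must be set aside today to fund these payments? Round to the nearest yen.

Periodic rate r = 0.0335 per year.
Level perpetuity: PV = PMT / r = 29,538 / (0.0335) = ¥881,731.

¥881,731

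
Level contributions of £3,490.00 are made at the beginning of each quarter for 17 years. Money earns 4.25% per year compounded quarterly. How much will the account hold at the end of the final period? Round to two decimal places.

This is an annuity due: 68 deposits of £3,490.00 at the beginning of each quarter.
Periodic rate r = 0.0425/4 per quarter; n is counted in quarters.
FV = PMT × [((1+r)^n − 1)/r] × (1+r) = 3,490 × [(1+r)^68 − 1] / r × (1+r) = £349,136.55

£349,136.55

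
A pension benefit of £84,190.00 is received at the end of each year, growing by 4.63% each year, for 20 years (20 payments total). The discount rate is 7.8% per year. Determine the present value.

Periodic rate r = 0.078 per year.
Growing ordinary annuity: PV = PMT₁ × [1 − ((1+g)/(1+r))^n] / (r − g) = 84,190 × [1 − ((1+0.0463)/(1+r))^20] / (r − 0.0463) = £1,193,825.31.

£1,193,825.31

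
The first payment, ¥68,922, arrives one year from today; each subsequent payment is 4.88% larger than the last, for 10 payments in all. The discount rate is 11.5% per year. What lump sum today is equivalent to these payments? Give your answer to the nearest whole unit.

¥476,600

Periodic rate r = 0.115 per year.
Growing ordinary annuity: PV = PMT₁ × [1 − ((1+g)/(1+r))^n] / (r − g) = 68,922 × [1 − ((1+0.0488)/(1+r))^10] / (r − 0.0488) = ¥476,600.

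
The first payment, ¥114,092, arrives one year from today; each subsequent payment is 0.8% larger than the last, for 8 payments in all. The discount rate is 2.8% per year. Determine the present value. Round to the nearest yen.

Periodic rate r = 0.028 per year.
Growing ordinary annuity: PV = PMT₁ × [1 − ((1+g)/(1+r))^n] / (r − g) = 114,092 × [1 − ((1+0.008)/(1+r))^8] / (r − 0.008) = ¥829,713.

¥829,713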